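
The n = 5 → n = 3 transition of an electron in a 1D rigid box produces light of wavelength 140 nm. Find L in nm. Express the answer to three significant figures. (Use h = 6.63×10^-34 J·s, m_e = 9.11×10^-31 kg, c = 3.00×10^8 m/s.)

The photon carries ΔE = hc/λ = 6.63×10^-34·3.00×10^8/1.40×10^-7 m = 1.421×10^-18 J.
Since ΔE = (5² − 3²)E_1, E_1 = 8.881×10^-20 J, and L = h/√(8m_eE_1) = 8.24×10^-10 m = 0.824 nm.

L = 0.824 nm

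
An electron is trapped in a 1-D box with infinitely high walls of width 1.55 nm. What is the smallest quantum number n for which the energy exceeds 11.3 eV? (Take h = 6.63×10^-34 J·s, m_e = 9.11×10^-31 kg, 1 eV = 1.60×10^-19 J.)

n = 9

E_1 = h²/(8m_eL²) = 2.510×10^-20 J = 0.1569 eV.
Need n² > 11.3/0.1569 = 72.02, i.e. n > 8.486.
The smallest integer satisfying this is n = 9.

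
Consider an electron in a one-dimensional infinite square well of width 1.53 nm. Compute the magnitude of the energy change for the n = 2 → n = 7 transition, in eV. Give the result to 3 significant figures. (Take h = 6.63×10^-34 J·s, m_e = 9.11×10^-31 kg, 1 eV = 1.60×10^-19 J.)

|ΔE| = 7.25 eV

E_1 = h²/(8m_eL²) = 2.577×10^-20 J.
|ΔE| = |2² − 7²|·E_1 = 45·2.577×10^-20 J = 1.160×10^-18 J = 7.25 eV.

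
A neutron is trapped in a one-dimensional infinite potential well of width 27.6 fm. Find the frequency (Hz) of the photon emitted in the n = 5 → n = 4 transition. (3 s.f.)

E_1 = h²/(8m_nL²) = 4.301×10^-14 J and ΔE = (5² − 4²)E_1 = 3.871×10^-13 J.
f = ΔE/h = 3.871×10^-13/6.626×10^-34 = 5.84×10^20 Hz.

f = 5.84×10^20 Hz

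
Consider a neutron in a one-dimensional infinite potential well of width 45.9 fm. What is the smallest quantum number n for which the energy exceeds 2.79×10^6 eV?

n = 6

E_1 = h²/(8m_nL²) = 1.555×10^-14 J = 9.707×10^4 eV.
Need n² > 2.79×10^6/9.707×10^4 = 28.74, i.e. n > 5.361.
The smallest integer satisfying this is n = 6.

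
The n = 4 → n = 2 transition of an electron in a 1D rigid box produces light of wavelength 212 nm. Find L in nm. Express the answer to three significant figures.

L = 0.878 nm

The photon carries ΔE = hc/λ = 6.626×10^-34·2.998×10^8/2.12×10^-7 m = 9.370×10^-19 J.
Since ΔE = (4² − 2²)E_1, E_1 = 7.808×10^-20 J, and L = h/√(8m_eE_1) = 8.78×10^-10 m = 0.878 nm.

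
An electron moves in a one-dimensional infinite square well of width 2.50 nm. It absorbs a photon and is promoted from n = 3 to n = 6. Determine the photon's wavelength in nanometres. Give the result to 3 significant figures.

E_1 = h²/(8m_eL²) = 9.640×10^-21 J, so ΔE = (6² − 3²)E_1 = 2.603×10^-19 J.
λ = hc/ΔE = (6.626×10^-34·2.998×10^8)/2.603×10^-19 = 7.63×10^-7 m = 763 nm.

λ = 763 nm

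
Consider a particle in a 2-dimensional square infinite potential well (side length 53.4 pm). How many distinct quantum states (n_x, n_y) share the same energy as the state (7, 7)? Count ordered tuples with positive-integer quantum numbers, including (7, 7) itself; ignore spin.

The level has n_x² + n_y² = 98. The ordered positive-integer solutions are (7, 7).
That gives 1 state.

degeneracy = 1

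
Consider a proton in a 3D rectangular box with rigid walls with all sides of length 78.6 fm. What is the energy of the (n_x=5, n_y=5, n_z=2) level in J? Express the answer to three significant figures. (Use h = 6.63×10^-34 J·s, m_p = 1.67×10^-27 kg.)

For a 3D rectangular well E = (h²/8m_p)·Σ n_i²/L_i² = (6.63×10^-34)²/(8·1.67×10^-27) · [5²/(78.6 fm)² + 5²/(78.6 fm)² + 2²/(78.6 fm)²].
Evaluating gives E = 2.88×10^-13 J.

E = 2.88×10^-13 J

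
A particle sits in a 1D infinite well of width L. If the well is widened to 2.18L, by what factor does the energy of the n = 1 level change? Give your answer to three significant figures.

E_n ∝ 1/L², so the energy scales by 1/2.18² = 0.210.

0.210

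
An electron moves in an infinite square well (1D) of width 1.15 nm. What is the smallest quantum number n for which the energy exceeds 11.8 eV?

E_1 = h²/(8m_eL²) = 4.556×10^-20 J = 0.2844 eV.
Need n² > 11.8/0.2844 = 41.49, i.e. n > 6.441.
The smallest integer satisfying this is n = 7.

n = 7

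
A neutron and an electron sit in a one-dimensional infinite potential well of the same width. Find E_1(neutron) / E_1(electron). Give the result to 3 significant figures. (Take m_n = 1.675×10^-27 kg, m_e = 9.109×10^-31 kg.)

E_n ∝ 1/m at fixed n and L, so the ratio is m_e/m_n = 9.109×10^-31/1.675×10^-27 = 5.44×10^-4.

5.44×10^-4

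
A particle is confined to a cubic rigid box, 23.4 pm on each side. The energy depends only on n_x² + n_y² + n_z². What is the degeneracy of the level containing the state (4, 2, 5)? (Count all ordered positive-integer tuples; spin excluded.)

The level has n_x² + n_y² + n_z² = 45. The ordered positive-integer solutions are (2, 4, 5), (2, 5, 4), (4, 2, 5), (4, 5, 2), (5, 2, 4), (5, 4, 2).
That gives 6 states.

degeneracy = 6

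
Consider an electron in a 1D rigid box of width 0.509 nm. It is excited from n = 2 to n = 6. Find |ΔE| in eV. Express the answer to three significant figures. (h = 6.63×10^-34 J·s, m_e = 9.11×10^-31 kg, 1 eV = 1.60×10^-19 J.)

|ΔE| = 46.6 eV

E_1 = h²/(8m_eL²) = 2.328×10^-19 J.
|ΔE| = |2² − 6²|·E_1 = 32·2.328×10^-19 J = 7.450×10^-18 J = 46.6 eV.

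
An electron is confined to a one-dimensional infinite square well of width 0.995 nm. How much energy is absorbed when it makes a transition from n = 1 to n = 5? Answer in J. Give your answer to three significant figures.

E_1 = h²/(8m_eL²) = 6.085×10^-20 J.
|ΔE| = |1² − 5²|·E_1 = 24·6.085×10^-20 J = 1.46×10^-18 J.

|ΔE| = 1.46×10^-18 J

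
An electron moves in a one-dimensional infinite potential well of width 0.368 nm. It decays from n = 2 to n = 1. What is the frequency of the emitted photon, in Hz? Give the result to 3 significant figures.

E_1 = h²/(8m_eL²) = 4.449×10^-19 J and ΔE = (2² − 1²)E_1 = 1.335×10^-18 J.
f = ΔE/h = 1.335×10^-18/6.626×10^-34 = 2.01×10^15 Hz.

f = 2.01×10^15 Hz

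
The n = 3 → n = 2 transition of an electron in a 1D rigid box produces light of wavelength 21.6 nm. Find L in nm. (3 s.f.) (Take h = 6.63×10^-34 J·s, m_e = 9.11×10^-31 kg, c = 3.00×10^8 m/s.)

L = 0.181 nm

The photon carries ΔE = hc/λ = 6.63×10^-34·3.00×10^8/2.16×10^-8 m = 9.208×10^-18 J.
Since ΔE = (3² − 2²)E_1, E_1 = 1.842×10^-18 J, and L = h/√(8m_eE_1) = 1.81×10^-10 m = 0.181 nm.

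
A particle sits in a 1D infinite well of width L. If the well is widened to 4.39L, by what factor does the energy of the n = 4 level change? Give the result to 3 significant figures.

E_n ∝ 1/L², so the energy scales by 1/4.39² = 0.0519.

0.0519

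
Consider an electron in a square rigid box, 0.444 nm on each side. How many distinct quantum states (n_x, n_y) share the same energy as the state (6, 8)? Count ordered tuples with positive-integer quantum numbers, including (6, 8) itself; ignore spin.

The level has n_x² + n_y² = 100. The ordered positive-integer solutions are (6, 8), (8, 6).
That gives 2 states.

degeneracy = 2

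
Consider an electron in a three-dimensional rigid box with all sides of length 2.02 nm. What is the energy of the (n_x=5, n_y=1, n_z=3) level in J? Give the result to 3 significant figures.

E = 5.17×10^-19 J

For a 3D rectangular well E = (h²/8m_e)·Σ n_i²/L_i² = (6.626×10^-34)²/(8·9.109×10^-31) · [5²/(2.02 nm)² + 1²/(2.02 nm)² + 3²/(2.02 nm)²].
Evaluating gives E = 5.17×10^-19 J.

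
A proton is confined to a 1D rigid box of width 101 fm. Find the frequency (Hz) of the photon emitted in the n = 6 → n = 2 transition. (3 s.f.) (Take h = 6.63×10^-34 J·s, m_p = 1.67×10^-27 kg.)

f = 1.56×10^20 Hz

E_1 = h²/(8m_pL²) = 3.225×10^-15 J and ΔE = (6² − 2²)E_1 = 1.032×10^-13 J.
f = ΔE/h = 1.032×10^-13/6.63×10^-34 = 1.56×10^20 Hz.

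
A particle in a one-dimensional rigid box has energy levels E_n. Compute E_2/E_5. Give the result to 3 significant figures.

E_n ∝ n², so E_2/E_5 = 2²/5² = 4/25 = 0.160.

0.160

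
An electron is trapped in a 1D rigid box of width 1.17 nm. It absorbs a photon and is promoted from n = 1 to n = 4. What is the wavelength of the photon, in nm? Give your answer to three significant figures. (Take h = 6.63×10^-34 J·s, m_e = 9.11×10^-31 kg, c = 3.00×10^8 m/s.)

λ = 301 nm

E_1 = h²/(8m_eL²) = 4.406×10^-20 J, so ΔE = (4² − 1²)E_1 = 6.609×10^-19 J.
λ = hc/ΔE = (6.63×10^-34·3.00×10^8)/6.609×10^-19 = 3.01×10^-7 m = 301 nm.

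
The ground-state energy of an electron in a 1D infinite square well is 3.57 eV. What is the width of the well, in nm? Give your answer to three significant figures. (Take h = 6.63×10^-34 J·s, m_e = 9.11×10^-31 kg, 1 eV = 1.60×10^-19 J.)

From E_n = n²h²/(8m_eL²), L = n·h/√(8m_eE_n).
E_1 = 3.57 eV = 5.712×10^-19 J, so L = 1·6.63×10^-34/√(8·9.11×10^-31·5.712×10^-19) = 3.25×10^-10 m = 0.325 nm.

L = 0.325 nm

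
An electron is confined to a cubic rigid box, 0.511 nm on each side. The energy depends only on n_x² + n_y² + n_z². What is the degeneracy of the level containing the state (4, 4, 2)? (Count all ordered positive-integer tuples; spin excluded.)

The level has n_x² + n_y² + n_z² = 36. The ordered positive-integer solutions are (2, 4, 4), (4, 2, 4), (4, 4, 2).
That gives 3 states.

degeneracy = 3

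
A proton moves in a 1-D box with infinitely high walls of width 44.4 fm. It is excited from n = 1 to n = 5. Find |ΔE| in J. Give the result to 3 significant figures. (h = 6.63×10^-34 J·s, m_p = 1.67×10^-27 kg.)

E_1 = h²/(8m_pL²) = 1.669×10^-14 J.
|ΔE| = |1² − 5²|·E_1 = 24·1.669×10^-14 J = 4.01×10^-13 J.

|ΔE| = 4.01×10^-13 J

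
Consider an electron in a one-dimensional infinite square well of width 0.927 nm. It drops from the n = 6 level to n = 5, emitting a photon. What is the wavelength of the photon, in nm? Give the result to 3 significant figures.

E_1 = h²/(8m_eL²) = 7.011×10^-20 J, so ΔE = (6² − 5²)E_1 = 7.712×10^-19 J.
λ = hc/ΔE = (6.626×10^-34·2.998×10^8)/7.712×10^-19 = 2.58×10^-7 m = 258 nm.

λ = 258 nm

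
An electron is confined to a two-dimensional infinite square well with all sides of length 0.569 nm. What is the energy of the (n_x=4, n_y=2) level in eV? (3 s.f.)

E = 23.2 eV

For a 2D rectangular well E = (h²/8m_e)·Σ n_i²/L_i² = (6.626×10^-34)²/(8·9.109×10^-31) · [4²/(0.569 nm)² + 2²/(0.569 nm)²].
Evaluating gives E = 3.722×10^-18 J = 23.2 eV.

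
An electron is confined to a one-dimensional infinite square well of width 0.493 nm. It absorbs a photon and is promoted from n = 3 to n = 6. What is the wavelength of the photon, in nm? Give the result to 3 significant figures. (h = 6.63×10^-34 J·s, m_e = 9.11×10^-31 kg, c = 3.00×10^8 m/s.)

λ = 29.7 nm

E_1 = h²/(8m_eL²) = 2.482×10^-19 J, so ΔE = (6² − 3²)E_1 = 6.701×10^-18 J.
λ = hc/ΔE = (6.63×10^-34·3.00×10^8)/6.701×10^-18 = 2.97×10^-8 m = 29.7 nm.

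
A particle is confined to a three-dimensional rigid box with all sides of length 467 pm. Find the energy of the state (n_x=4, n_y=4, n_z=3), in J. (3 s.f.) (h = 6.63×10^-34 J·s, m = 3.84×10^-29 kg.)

E = 2.69×10^-19 J

For a 3D rectangular well E = (h²/8m)·Σ n_i²/L_i² = (6.63×10^-34)²/(8·3.84×10^-29) · [4²/(467 pm)² + 4²/(467 pm)² + 3²/(467 pm)²].
Evaluating gives E = 2.69×10^-19 J.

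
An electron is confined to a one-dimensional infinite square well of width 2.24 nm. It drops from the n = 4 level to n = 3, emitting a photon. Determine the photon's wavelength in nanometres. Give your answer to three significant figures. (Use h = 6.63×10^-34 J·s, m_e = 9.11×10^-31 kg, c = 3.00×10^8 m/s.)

E_1 = h²/(8m_eL²) = 1.202×10^-20 J, so ΔE = (4² − 3²)E_1 = 8.414×10^-20 J.
λ = hc/ΔE = (6.63×10^-34·3.00×10^8)/8.414×10^-20 = 2.36×10^-6 m = 2.36×10^3 nm.

λ = 2.36×10^3 nm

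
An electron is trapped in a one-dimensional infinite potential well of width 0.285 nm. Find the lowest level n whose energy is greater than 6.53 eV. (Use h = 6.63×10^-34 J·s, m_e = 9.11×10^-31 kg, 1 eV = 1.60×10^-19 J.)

n = 2

E_1 = h²/(8m_eL²) = 7.426×10^-19 J = 4.641 eV.
Need n² > 6.53/4.641 = 1.407, i.e. n > 1.186.
The smallest integer satisfying this is n = 2.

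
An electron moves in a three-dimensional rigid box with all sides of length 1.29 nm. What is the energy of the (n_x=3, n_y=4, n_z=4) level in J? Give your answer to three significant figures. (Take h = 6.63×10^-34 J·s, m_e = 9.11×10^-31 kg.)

E = 1.49×10^-18 J

For a 3D rectangular well E = (h²/8m_e)·Σ n_i²/L_i² = (6.63×10^-34)²/(8·9.11×10^-31) · [3²/(1.29 nm)² + 4²/(1.29 nm)² + 4²/(1.29 nm)²].
Evaluating gives E = 1.49×10^-18 J.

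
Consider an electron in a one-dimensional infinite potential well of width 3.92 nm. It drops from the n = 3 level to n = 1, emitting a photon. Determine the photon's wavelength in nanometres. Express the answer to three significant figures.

E_1 = h²/(8m_eL²) = 3.921×10^-21 J, so ΔE = (3² − 1²)E_1 = 3.137×10^-20 J.
λ = hc/ΔE = (6.626×10^-34·2.998×10^8)/3.137×10^-20 = 6.33×10^-6 m = 6.33×10^3 nm.

λ = 6.33×10^3 nm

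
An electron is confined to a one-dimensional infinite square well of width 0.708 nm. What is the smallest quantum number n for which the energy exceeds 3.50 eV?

n = 3

E_1 = h²/(8m_eL²) = 1.202×10^-19 J = 0.7503 eV.
Need n² > 3.50/0.7503 = 4.665, i.e. n > 2.160.
The smallest integer satisfying this is n = 3.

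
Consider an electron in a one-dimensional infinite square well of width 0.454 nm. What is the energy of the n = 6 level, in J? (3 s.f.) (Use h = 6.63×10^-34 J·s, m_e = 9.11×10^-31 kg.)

E_6 = 1.05×10^-17 J

For an infinite well E_n = n²h²/(8m_eL²), so E_1 = h²/(8m_eL²) = (6.63×10^-34)²/(8·9.11×10^-31·(4.54×10^-10 m)²) = 2.926×10^-19 J.
Then E_6 = 6²·E_1 = 36·2.926×10^-19 J = 1.05×10^-17 J.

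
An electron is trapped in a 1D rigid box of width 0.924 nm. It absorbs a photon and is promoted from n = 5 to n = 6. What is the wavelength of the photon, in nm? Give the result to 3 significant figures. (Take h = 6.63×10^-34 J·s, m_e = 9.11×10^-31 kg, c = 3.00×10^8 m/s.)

λ = 256 nm

E_1 = h²/(8m_eL²) = 7.064×10^-20 J, so ΔE = (6² − 5²)E_1 = 7.770×10^-19 J.
λ = hc/ΔE = (6.63×10^-34·3.00×10^8)/7.770×10^-19 = 2.56×10^-7 m = 256 nm.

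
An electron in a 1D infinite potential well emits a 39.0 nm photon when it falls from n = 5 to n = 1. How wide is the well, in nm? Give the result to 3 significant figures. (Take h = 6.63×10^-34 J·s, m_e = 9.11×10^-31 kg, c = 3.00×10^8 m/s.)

L = 0.533 nm

The photon carries ΔE = hc/λ = 6.63×10^-34·3.00×10^8/3.90×10^-8 m = 5.100×10^-18 J.
Since ΔE = (5² − 1²)E_1, E_1 = 2.125×10^-19 J, and L = h/√(8m_eE_1) = 5.33×10^-10 m = 0.533 nm.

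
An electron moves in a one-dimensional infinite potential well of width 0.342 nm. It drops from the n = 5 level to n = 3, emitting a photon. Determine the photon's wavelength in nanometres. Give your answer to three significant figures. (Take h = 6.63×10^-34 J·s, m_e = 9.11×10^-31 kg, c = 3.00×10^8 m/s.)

E_1 = h²/(8m_eL²) = 5.157×10^-19 J, so ΔE = (5² − 3²)E_1 = 8.251×10^-18 J.
λ = hc/ΔE = (6.63×10^-34·3.00×10^8)/8.251×10^-18 = 2.41×10^-8 m = 24.1 nm.

λ = 24.1 nm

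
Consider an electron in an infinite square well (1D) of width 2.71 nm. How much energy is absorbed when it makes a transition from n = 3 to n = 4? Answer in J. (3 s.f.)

E_1 = h²/(8m_eL²) = 8.204×10^-21 J.
|ΔE| = |3² − 4²|·E_1 = 7·8.204×10^-21 J = 5.74×10^-20 J.

|ΔE| = 5.74×10^-20 J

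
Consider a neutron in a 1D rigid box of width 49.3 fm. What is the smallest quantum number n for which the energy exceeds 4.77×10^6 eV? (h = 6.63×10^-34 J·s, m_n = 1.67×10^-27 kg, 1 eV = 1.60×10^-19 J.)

E_1 = h²/(8m_nL²) = 1.354×10^-14 J = 8.462×10^4 eV.
Need n² > 4.77×10^6/8.462×10^4 = 56.37, i.e. n > 7.508.
The smallest integer satisfying this is n = 8.

n = 8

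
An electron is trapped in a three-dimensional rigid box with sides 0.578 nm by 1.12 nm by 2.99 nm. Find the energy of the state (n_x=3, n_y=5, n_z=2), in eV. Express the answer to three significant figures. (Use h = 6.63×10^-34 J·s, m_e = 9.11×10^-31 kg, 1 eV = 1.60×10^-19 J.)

E = 17.8 eV

For a 3D rectangular well E = (h²/8m_e)·Σ n_i²/L_i² = (6.63×10^-34)²/(8·9.11×10^-31) · [3²/(0.578 nm)² + 5²/(1.12 nm)² + 2²/(2.99 nm)²].
Evaluating gives E = 2.854×10^-18 J = 17.8 eV.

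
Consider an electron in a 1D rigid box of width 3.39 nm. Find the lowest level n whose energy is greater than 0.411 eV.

E_1 = h²/(8m_eL²) = 5.243×10^-21 J = 0.03273 eV.
Need n² > 0.411/0.03273 = 12.56, i.e. n > 3.544.
The smallest integer satisfying this is n = 4.

n = 4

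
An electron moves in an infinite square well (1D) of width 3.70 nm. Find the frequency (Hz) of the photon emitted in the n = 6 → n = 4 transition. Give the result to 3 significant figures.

E_1 = h²/(8m_eL²) = 4.401×10^-21 J and ΔE = (6² − 4²)E_1 = 8.802×10^-20 J.
f = ΔE/h = 8.802×10^-20/6.626×10^-34 = 1.33×10^14 Hz.

f = 1.33×10^14 Hz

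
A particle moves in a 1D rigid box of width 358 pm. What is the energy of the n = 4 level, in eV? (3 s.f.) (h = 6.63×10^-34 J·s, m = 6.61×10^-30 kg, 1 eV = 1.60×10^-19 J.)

E_4 = 6.49 eV

For an infinite well E_n = n²h²/(8mL²), so E_1 = h²/(8mL²) = (6.63×10^-34)²/(8·6.61×10^-30·(3.58×10^-10 m)²) = 6.486×10^-20 J.
Then E_4 = 4²·E_1 = 16·6.486×10^-20 J = 1.038×10^-18 J.
Converting, E_4 = 1.038×10^-18 J / (1.60×10^-19 J/eV) = 6.49 eV.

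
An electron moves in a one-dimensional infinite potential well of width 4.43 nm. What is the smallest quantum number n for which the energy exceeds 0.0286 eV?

n = 2

E_1 = h²/(8m_eL²) = 3.070×10^-21 J = 0.01916 eV.
Need n² > 0.0286/0.01916 = 1.493, i.e. n > 1.222.
The smallest integer satisfying this is n = 2.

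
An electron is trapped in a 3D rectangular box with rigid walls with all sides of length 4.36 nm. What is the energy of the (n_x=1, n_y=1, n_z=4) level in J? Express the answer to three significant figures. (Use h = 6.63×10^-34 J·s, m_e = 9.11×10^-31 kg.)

E = 5.71×10^-20 J

For a 3D rectangular well E = (h²/8m_e)·Σ n_i²/L_i² = (6.63×10^-34)²/(8·9.11×10^-31) · [1²/(4.36 nm)² + 1²/(4.36 nm)² + 4²/(4.36 nm)²].
Evaluating gives E = 5.71×10^-20 J.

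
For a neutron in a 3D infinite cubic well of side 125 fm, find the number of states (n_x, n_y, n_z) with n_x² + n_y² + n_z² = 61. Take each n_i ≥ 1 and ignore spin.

degeneracy = 6

The level has n_x² + n_y² + n_z² = 61. The ordered positive-integer solutions are (3, 4, 6), (3, 6, 4), (4, 3, 6), (4, 6, 3), (6, 3, 4), (6, 4, 3).
That gives 6 states.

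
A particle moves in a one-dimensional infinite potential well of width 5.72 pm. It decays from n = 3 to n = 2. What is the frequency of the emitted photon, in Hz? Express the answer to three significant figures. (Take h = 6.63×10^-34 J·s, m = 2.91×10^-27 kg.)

E_1 = h²/(8mL²) = 5.771×10^-19 J and ΔE = (3² − 2²)E_1 = 2.885×10^-18 J.
f = ΔE/h = 2.885×10^-18/6.63×10^-34 = 4.35×10^15 Hz.

f = 4.35×10^15 Hz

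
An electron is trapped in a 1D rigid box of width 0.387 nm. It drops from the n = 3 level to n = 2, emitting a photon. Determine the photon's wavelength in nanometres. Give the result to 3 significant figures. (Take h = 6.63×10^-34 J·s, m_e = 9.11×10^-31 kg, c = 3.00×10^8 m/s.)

λ = 98.8 nm

E_1 = h²/(8m_eL²) = 4.027×10^-19 J, so ΔE = (3² − 2²)E_1 = 2.014×10^-18 J.
λ = hc/ΔE = (6.63×10^-34·3.00×10^8)/2.014×10^-18 = 9.88×10^-8 m = 98.8 nm.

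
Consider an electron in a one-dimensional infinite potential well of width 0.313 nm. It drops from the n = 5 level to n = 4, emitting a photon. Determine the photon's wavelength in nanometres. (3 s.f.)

λ = 35.9 nm

E_1 = h²/(8m_eL²) = 6.150×10^-19 J, so ΔE = (5² − 4²)E_1 = 5.535×10^-18 J.
λ = hc/ΔE = (6.626×10^-34·2.998×10^8)/5.535×10^-18 = 3.59×10^-8 m = 35.9 nm.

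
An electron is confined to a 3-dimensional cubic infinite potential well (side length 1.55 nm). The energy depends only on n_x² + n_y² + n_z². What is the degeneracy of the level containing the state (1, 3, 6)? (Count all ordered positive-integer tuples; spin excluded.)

The level has n_x² + n_y² + n_z² = 46. The ordered positive-integer solutions are (1, 3, 6), (1, 6, 3), (3, 1, 6), (3, 6, 1), (6, 1, 3), (6, 3, 1).
That gives 6 states.

degeneracy = 6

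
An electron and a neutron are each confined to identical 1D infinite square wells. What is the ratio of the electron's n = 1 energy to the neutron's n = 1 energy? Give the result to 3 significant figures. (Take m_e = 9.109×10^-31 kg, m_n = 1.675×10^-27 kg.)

E_n ∝ 1/m at fixed n and L, so the ratio is m_n/m_e = 1.675×10^-27/9.109×10^-31 = 1.84×10^3.

1.84×10^3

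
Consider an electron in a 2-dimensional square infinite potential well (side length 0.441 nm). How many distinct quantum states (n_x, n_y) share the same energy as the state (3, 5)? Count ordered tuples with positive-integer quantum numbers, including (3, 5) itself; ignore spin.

degeneracy = 2

The level has n_x² + n_y² = 34. The ordered positive-integer solutions are (3, 5), (5, 3).
That gives 2 states.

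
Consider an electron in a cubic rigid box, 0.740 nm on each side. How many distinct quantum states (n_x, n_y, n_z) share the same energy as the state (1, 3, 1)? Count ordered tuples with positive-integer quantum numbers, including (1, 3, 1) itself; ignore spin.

The level has n_x² + n_y² + n_z² = 11. The ordered positive-integer solutions are (1, 1, 3), (1, 3, 1), (3, 1, 1).
That gives 3 states.

degeneracy = 3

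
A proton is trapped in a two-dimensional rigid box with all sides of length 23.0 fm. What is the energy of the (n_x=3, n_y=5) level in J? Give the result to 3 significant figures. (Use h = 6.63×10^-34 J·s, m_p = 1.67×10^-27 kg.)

For a 2D rectangular well E = (h²/8m_p)·Σ n_i²/L_i² = (6.63×10^-34)²/(8·1.67×10^-27) · [3²/(23.0 fm)² + 5²/(23.0 fm)²].
Evaluating gives E = 2.11×10^-12 J.

E = 2.11×10^-12 J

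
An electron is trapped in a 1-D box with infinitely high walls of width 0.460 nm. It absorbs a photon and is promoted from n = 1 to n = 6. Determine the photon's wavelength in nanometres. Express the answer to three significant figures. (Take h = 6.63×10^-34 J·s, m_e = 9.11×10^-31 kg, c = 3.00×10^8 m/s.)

λ = 19.9 nm

E_1 = h²/(8m_eL²) = 2.850×10^-19 J, so ΔE = (6² − 1²)E_1 = 9.975×10^-18 J.
λ = hc/ΔE = (6.63×10^-34·3.00×10^8)/9.975×10^-18 = 1.99×10^-8 m = 19.9 nm.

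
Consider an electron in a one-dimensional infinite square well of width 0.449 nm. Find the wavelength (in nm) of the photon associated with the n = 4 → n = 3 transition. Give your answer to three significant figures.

λ = 95.0 nm

E_1 = h²/(8m_eL²) = 2.988×10^-19 J, so ΔE = (4² − 3²)E_1 = 2.092×10^-18 J.
λ = hc/ΔE = (6.626×10^-34·2.998×10^8)/2.092×10^-18 = 9.50×10^-8 m = 95.0 nm.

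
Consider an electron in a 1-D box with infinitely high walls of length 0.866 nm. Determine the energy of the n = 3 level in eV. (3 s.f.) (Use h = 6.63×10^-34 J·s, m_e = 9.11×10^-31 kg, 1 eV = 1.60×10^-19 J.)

E_3 = 4.52 eV

For an infinite well E_n = n²h²/(8m_eL²), so E_1 = h²/(8m_eL²) = (6.63×10^-34)²/(8·9.11×10^-31·(8.66×10^-10 m)²) = 8.042×10^-20 J.
Then E_3 = 3²·E_1 = 9·8.042×10^-20 J = 7.238×10^-19 J.
Converting, E_3 = 7.238×10^-19 J / (1.60×10^-19 J/eV) = 4.52 eV.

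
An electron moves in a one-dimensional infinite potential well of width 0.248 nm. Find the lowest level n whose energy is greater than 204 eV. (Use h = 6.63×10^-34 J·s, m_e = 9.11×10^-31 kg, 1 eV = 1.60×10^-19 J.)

E_1 = h²/(8m_eL²) = 9.807×10^-19 J = 6.129 eV.
Need n² > 204/6.129 = 33.28, i.e. n > 5.769.
The smallest integer satisfying this is n = 6.

n = 6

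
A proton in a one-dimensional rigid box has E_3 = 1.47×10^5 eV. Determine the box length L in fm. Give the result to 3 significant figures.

L = 112 fm

From E_n = n²h²/(8m_pL²), L = n·h/√(8m_pE_n).
E_3 = 1.47×10^5 eV = 2.355×10^-14 J, so L = 3·6.626×10^-34/√(8·1.673×10^-27·2.355×10^-14) = 1.12×10^-13 m = 112 fm.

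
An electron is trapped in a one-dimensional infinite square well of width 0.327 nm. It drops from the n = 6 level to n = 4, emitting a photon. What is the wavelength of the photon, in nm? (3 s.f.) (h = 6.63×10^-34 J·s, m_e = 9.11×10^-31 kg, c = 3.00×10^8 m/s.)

E_1 = h²/(8m_eL²) = 5.641×10^-19 J, so ΔE = (6² − 4²)E_1 = 1.128×10^-17 J.
λ = hc/ΔE = (6.63×10^-34·3.00×10^8)/1.128×10^-17 = 1.76×10^-8 m = 17.6 nm.

λ = 17.6 nm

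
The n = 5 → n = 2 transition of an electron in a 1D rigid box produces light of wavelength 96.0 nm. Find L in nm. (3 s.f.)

The photon carries ΔE = hc/λ = 6.626×10^-34·2.998×10^8/9.60×10^-8 m = 2.069×10^-18 J.
Since ΔE = (5² − 2²)E_1, E_1 = 9.852×10^-20 J, and L = h/√(8m_eE_1) = 7.82×10^-10 m = 0.782 nm.

L = 0.782 nm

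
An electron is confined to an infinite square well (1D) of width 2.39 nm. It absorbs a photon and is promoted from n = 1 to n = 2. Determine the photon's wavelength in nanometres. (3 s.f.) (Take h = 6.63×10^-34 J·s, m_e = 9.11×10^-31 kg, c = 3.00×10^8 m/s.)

λ = 6.28×10^3 nm

E_1 = h²/(8m_eL²) = 1.056×10^-20 J, so ΔE = (2² − 1²)E_1 = 3.168×10^-20 J.
λ = hc/ΔE = (6.63×10^-34·3.00×10^8)/3.168×10^-20 = 6.28×10^-6 m = 6.28×10^3 nm.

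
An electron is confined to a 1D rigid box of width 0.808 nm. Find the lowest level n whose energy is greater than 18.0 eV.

n = 6

E_1 = h²/(8m_eL²) = 9.228×10^-20 J = 0.5760 eV.
Need n² > 18.0/0.5760 = 31.25, i.e. n > 5.590.
The smallest integer satisfying this is n = 6.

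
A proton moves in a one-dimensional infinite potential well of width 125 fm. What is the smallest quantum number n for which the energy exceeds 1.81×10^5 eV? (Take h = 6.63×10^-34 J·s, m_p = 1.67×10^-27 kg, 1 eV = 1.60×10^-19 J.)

E_1 = h²/(8m_pL²) = 2.106×10^-15 J = 1.316×10^4 eV.
Need n² > 1.81×10^5/1.316×10^4 = 13.75, i.e. n > 3.708.
The smallest integer satisfying this is n = 4.

n = 4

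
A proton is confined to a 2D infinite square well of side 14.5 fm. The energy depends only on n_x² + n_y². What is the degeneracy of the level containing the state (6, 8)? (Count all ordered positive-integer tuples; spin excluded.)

degeneracy = 2

The level has n_x² + n_y² = 100. The ordered positive-integer solutions are (6, 8), (8, 6).
That gives 2 states.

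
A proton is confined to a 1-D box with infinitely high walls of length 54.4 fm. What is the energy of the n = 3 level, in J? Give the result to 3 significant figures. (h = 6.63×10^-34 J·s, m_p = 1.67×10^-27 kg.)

E_3 = 1.00×10^-13 J

For an infinite well E_n = n²h²/(8m_pL²), so E_1 = h²/(8m_pL²) = (6.63×10^-34)²/(8·1.67×10^-27·(5.44×10^-14 m)²) = 1.112×10^-14 J.
Then E_3 = 3²·E_1 = 9·1.112×10^-14 J = 1.00×10^-13 J.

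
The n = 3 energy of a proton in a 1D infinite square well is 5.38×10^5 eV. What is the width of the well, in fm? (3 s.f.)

L = 58.5 fm

From E_n = n²h²/(8m_pL²), L = n·h/√(8m_pE_n).
E_3 = 5.38×10^5 eV = 8.619×10^-14 J, so L = 3·6.626×10^-34/√(8·1.673×10^-27·8.619×10^-14) = 5.85×10^-14 m = 58.5 fm.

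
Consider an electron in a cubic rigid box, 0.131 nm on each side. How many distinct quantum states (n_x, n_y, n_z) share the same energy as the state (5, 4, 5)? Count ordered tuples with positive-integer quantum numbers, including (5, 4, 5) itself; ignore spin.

The level has n_x² + n_y² + n_z² = 66. The ordered positive-integer solutions are (1, 1, 8), (1, 4, 7), (1, 7, 4), (1, 8, 1), (4, 1, 7), (4, 5, 5), (4, 7, 1), (5, 4, 5), (5, 5, 4), (7, 1, 4), (7, 4, 1), (8, 1, 1).
That gives 12 states.

degeneracy = 12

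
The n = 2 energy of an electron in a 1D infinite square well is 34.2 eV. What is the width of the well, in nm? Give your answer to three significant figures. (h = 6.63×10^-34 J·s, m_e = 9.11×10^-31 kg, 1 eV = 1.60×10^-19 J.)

From E_n = n²h²/(8m_eL²), L = n·h/√(8m_eE_n).
E_2 = 34.2 eV = 5.472×10^-18 J, so L = 2·6.63×10^-34/√(8·9.11×10^-31·5.472×10^-18) = 2.10×10^-10 m = 0.210 nm.

L = 0.210 nm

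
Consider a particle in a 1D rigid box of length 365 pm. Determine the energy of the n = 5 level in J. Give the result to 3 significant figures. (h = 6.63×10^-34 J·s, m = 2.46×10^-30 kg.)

For an infinite well E_n = n²h²/(8mL²), so E_1 = h²/(8mL²) = (6.63×10^-34)²/(8·2.46×10^-30·(3.65×10^-10 m)²) = 1.677×10^-19 J.
Then E_5 = 5²·E_1 = 25·1.677×10^-19 J = 4.19×10^-18 J.

E_5 = 4.19×10^-18 J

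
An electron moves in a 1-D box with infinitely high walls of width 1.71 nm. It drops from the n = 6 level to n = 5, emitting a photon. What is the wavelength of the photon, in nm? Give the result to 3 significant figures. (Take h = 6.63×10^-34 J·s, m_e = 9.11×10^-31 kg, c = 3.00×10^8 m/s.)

E_1 = h²/(8m_eL²) = 2.063×10^-20 J, so ΔE = (6² − 5²)E_1 = 2.269×10^-19 J.
λ = hc/ΔE = (6.63×10^-34·3.00×10^8)/2.269×10^-19 = 8.77×10^-7 m = 877 nm.

λ = 877 nm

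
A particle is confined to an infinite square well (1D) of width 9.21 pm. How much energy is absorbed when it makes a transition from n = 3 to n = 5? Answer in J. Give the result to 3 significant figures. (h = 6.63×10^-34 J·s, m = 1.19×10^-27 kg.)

E_1 = h²/(8mL²) = 5.443×10^-19 J.
|ΔE| = |3² − 5²|·E_1 = 16·5.443×10^-19 J = 8.71×10^-18 J.

|ΔE| = 8.71×10^-18 J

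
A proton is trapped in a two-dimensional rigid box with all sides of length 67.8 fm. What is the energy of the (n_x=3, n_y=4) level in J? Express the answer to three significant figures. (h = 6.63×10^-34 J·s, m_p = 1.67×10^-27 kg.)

For a 2D rectangular well E = (h²/8m_p)·Σ n_i²/L_i² = (6.63×10^-34)²/(8·1.67×10^-27) · [3²/(67.8 fm)² + 4²/(67.8 fm)²].
Evaluating gives E = 1.79×10^-13 J.

E = 1.79×10^-13 J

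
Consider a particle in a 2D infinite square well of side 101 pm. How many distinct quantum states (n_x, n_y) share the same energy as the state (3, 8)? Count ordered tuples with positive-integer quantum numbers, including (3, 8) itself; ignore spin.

degeneracy = 2

The level has n_x² + n_y² = 73. The ordered positive-integer solutions are (3, 8), (8, 3).
That gives 2 states.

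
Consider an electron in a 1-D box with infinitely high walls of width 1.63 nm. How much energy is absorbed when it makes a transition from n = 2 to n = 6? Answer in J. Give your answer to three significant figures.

E_1 = h²/(8m_eL²) = 2.268×10^-20 J.
|ΔE| = |2² − 6²|·E_1 = 32·2.268×10^-20 J = 7.26×10^-19 J.

|ΔE| = 7.26×10^-19 J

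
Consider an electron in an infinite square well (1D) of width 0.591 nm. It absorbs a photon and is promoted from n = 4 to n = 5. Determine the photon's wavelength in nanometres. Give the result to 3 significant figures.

E_1 = h²/(8m_eL²) = 1.725×10^-19 J, so ΔE = (5² − 4²)E_1 = 1.553×10^-18 J.
λ = hc/ΔE = (6.626×10^-34·2.998×10^8)/1.553×10^-18 = 1.28×10^-7 m = 128 nm.

λ = 128 nm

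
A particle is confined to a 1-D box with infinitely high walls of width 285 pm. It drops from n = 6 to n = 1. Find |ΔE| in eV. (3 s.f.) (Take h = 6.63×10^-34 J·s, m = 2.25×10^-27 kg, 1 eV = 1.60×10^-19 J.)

E_1 = h²/(8mL²) = 3.007×10^-22 J.
|ΔE| = |6² − 1²|·E_1 = 35·3.007×10^-22 J = 1.052×10^-20 J = 0.0658 eV.

|ΔE| = 0.0658 eV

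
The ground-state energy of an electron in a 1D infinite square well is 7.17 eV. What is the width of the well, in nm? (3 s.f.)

From E_n = n²h²/(8m_eL²), L = n·h/√(8m_eE_n).
E_1 = 7.17 eV = 1.149×10^-18 J, so L = 1·6.626×10^-34/√(8·9.109×10^-31·1.149×10^-18) = 2.29×10^-10 m = 0.229 nm.

L = 0.229 nm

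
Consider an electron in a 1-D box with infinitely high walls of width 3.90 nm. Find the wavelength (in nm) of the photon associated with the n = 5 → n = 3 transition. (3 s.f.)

λ = 3.13×10^3 nm

E_1 = h²/(8m_eL²) = 3.961×10^-21 J, so ΔE = (5² − 3²)E_1 = 6.338×10^-20 J.
λ = hc/ΔE = (6.626×10^-34·2.998×10^8)/6.338×10^-20 = 3.13×10^-6 m = 3.13×10^3 nm.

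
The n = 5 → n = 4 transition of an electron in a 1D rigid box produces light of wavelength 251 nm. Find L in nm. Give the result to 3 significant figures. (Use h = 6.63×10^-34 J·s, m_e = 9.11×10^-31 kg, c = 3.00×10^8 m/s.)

L = 0.828 nm

The photon carries ΔE = hc/λ = 6.63×10^-34·3.00×10^8/2.51×10^-7 m = 7.924×10^-19 J.
Since ΔE = (5² − 4²)E_1, E_1 = 8.804×10^-20 J, and L = h/√(8m_eE_1) = 8.28×10^-10 m = 0.828 nm.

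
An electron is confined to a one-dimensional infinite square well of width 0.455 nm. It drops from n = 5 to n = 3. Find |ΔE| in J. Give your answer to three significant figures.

|ΔE| = 4.66×10^-18 J

E_1 = h²/(8m_eL²) = 2.910×10^-19 J.
|ΔE| = |5² − 3²|·E_1 = 16·2.910×10^-19 J = 4.66×10^-18 J.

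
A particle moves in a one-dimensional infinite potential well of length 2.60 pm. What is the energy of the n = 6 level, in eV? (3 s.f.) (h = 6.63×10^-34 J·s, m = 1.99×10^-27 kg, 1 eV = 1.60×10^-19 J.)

For an infinite well E_n = n²h²/(8mL²), so E_1 = h²/(8mL²) = (6.63×10^-34)²/(8·1.99×10^-27·(2.60×10^-12 m)²) = 4.084×10^-18 J.
Then E_6 = 6²·E_1 = 36·4.084×10^-18 J = 1.470×10^-16 J.
Converting, E_6 = 1.470×10^-16 J / (1.60×10^-19 J/eV) = 919 eV.

E_6 = 919 eV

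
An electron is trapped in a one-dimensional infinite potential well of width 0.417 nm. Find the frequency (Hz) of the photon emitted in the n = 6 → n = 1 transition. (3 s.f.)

E_1 = h²/(8m_eL²) = 3.465×10^-19 J and ΔE = (6² − 1²)E_1 = 1.213×10^-17 J.
f = ΔE/h = 1.213×10^-17/6.626×10^-34 = 1.83×10^16 Hz.

f = 1.83×10^16 Hz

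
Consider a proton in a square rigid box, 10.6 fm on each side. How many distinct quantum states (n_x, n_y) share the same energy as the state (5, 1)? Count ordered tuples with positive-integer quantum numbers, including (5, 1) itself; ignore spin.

The level has n_x² + n_y² = 26. The ordered positive-integer solutions are (1, 5), (5, 1).
That gives 2 states.

degeneracy = 2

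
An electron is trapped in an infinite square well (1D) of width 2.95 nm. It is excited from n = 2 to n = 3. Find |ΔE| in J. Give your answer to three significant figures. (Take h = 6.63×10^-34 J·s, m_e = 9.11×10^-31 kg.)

|ΔE| = 3.47×10^-20 J

E_1 = h²/(8m_eL²) = 6.931×10^-21 J.
|ΔE| = |2² − 3²|·E_1 = 5·6.931×10^-21 J = 3.47×10^-20 J.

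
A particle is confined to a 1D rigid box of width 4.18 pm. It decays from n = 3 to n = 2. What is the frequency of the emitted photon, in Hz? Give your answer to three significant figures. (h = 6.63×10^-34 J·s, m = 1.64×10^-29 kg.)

E_1 = h²/(8mL²) = 1.918×10^-16 J and ΔE = (3² − 2²)E_1 = 9.590×10^-16 J.
f = ΔE/h = 9.590×10^-16/6.63×10^-34 = 1.45×10^18 Hz.

f = 1.45×10^18 Hz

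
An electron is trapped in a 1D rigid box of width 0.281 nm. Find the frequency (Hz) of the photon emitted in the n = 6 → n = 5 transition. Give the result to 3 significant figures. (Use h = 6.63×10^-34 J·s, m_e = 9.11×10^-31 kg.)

E_1 = h²/(8m_eL²) = 7.638×10^-19 J and ΔE = (6² − 5²)E_1 = 8.402×10^-18 J.
f = ΔE/h = 8.402×10^-18/6.63×10^-34 = 1.27×10^16 Hz.

f = 1.27×10^16 Hz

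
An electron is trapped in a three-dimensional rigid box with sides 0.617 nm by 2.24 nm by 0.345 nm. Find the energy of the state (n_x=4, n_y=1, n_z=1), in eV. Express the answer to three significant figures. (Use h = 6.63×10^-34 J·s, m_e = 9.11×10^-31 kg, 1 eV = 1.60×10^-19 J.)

For a 3D rectangular well E = (h²/8m_e)·Σ n_i²/L_i² = (6.63×10^-34)²/(8·9.11×10^-31) · [4²/(0.617 nm)² + 1²/(2.24 nm)² + 1²/(0.345 nm)²].
Evaluating gives E = 3.054×10^-18 J = 19.1 eV.

E = 19.1 eV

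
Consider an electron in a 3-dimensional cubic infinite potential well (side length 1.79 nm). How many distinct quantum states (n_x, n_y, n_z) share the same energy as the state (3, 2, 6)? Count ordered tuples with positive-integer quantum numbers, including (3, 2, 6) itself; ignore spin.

The level has n_x² + n_y² + n_z² = 49. The ordered positive-integer solutions are (2, 3, 6), (2, 6, 3), (3, 2, 6), (3, 6, 2), (6, 2, 3), (6, 3, 2).
That gives 6 states.

degeneracy = 6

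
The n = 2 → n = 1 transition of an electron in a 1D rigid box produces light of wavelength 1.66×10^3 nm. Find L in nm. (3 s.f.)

L = 1.23 nm

The photon carries ΔE = hc/λ = 6.626×10^-34·2.998×10^8/1.66×10^-6 m = 1.197×10^-19 J.
Since ΔE = (2² − 1²)E_1, E_1 = 3.990×10^-20 J, and L = h/√(8m_eE_1) = 1.23×10^-9 m = 1.23 nm.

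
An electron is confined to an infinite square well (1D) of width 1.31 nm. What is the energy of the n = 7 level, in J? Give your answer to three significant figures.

For an infinite well E_n = n²h²/(8m_eL²), so E_1 = h²/(8m_eL²) = (6.626×10^-34)²/(8·9.109×10^-31·(1.31×10^-9 m)²) = 3.511×10^-20 J.
Then E_7 = 7²·E_1 = 49·3.511×10^-20 J = 1.72×10^-18 J.

E_7 = 1.72×10^-18 J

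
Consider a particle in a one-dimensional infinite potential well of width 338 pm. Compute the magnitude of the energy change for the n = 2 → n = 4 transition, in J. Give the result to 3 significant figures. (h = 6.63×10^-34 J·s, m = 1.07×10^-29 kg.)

|ΔE| = 5.39×10^-19 J

E_1 = h²/(8mL²) = 4.495×10^-20 J.
|ΔE| = |2² − 4²|·E_1 = 12·4.495×10^-20 J = 5.39×10^-19 J.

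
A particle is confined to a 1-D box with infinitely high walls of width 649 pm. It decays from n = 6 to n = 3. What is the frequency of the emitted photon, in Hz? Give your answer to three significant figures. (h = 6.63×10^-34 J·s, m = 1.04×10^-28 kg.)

f = 5.11×10^13 Hz

E_1 = h²/(8mL²) = 1.254×10^-21 J and ΔE = (6² − 3²)E_1 = 3.386×10^-20 J.
f = ΔE/h = 3.386×10^-20/6.63×10^-34 = 5.11×10^13 Hz.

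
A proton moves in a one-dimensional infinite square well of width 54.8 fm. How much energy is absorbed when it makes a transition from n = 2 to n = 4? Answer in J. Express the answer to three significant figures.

|ΔE| = 1.31×10^-13 J

E_1 = h²/(8m_pL²) = 1.092×10^-14 J.
|ΔE| = |2² − 4²|·E_1 = 12·1.092×10^-14 J = 1.31×10^-13 J.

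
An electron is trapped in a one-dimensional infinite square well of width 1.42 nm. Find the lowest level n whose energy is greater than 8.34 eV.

E_1 = h²/(8m_eL²) = 2.988×10^-20 J = 0.1865 eV.
Need n² > 8.34/0.1865 = 44.72, i.e. n > 6.687.
The smallest integer satisfying this is n = 7.

n = 7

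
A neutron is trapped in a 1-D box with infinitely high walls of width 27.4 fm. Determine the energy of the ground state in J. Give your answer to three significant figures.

For an infinite well E_n = n²h²/(8m_nL²), so E_1 = h²/(8m_nL²) = (6.626×10^-34)²/(8·1.675×10^-27·(2.74×10^-14 m)²) = 4.364×10^-14 J.

E_1 = 4.36×10^-14 J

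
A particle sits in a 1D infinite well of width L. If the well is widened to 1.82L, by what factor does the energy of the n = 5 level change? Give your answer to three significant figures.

0.302

E_n ∝ 1/L², so the energy scales by 1/1.82² = 0.302.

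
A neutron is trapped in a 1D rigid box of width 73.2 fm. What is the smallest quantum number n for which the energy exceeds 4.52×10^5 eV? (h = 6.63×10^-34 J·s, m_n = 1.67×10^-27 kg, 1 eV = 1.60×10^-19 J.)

E_1 = h²/(8m_nL²) = 6.140×10^-15 J = 3.838×10^4 eV.
Need n² > 4.52×10^5/3.838×10^4 = 11.78, i.e. n > 3.432.
The smallest integer satisfying this is n = 4.

n = 4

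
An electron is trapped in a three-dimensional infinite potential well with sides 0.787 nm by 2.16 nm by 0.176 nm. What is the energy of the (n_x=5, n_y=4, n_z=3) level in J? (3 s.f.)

For a 3D rectangular well E = (h²/8m_e)·Σ n_i²/L_i² = (6.626×10^-34)²/(8·9.109×10^-31) · [5²/(0.787 nm)² + 4²/(2.16 nm)² + 3²/(0.176 nm)²].
Evaluating gives E = 2.01×10^-17 J.

E = 2.01×10^-17 J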